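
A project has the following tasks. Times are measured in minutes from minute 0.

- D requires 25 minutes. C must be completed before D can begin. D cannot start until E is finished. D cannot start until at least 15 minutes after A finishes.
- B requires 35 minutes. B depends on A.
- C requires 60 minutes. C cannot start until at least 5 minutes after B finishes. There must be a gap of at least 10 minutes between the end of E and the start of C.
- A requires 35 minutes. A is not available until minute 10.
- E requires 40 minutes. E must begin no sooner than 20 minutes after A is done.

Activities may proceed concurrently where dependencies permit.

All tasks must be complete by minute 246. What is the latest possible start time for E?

111

D must finish by minute 246; it takes 25 minutes, so it must start by 246 − 25 = minute 221.
C has to be done before D (must start by minute 221). That means finishing by minute 221, i.e. starting by 221 − 60 = minute 161.
E must finish in time for C (must start by minute 161, minus 10-minute gap → minute 151); D (must start by minute 221). The tightest is minute 151, so E must start by 151 − 40 = minute 111.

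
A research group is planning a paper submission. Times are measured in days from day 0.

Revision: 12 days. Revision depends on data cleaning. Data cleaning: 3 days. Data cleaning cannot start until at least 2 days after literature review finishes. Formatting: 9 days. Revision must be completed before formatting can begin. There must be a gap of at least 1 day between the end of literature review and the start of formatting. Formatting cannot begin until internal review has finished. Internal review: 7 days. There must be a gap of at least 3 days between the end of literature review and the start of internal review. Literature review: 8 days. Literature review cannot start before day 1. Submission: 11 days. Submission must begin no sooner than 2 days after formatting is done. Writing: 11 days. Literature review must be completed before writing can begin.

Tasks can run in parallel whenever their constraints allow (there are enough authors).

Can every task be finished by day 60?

Yes

Literature review cannot begin until its own release at day 1. It runs from day 1 to 1 + 8 = day 9.
Internal review waits on literature review (finishes day 9, plus 3-day gap → day 12), so it starts at day 12 and finishes at 12 + 7 = day 19.
After literature review (finishes day 9), writing can start at day 9 and finishes at day 20.
After literature review (finishes day 9, plus 2-day gap → day 11), data cleaning can start at day 11 and finishes at day 14.
Revision waits on data cleaning (finishes day 14), so it starts at day 14 and finishes at 14 + 12 = day 26.
Formatting has to wait for revision (finishes day 26); literature review (finishes day 9, plus 1-day gap → day 10); internal review (finishes day 19). The latest of these is day 26, so formatting runs day 26 to 26 + 9 = day 35.
Submission waits on formatting (finishes day 35, plus 2-day gap → day 37), so it starts at day 37 and finishes at 37 + 11 = day 48.
Every task is finished by day 48, which is no later than the deadline of 60, so the schedule is feasible.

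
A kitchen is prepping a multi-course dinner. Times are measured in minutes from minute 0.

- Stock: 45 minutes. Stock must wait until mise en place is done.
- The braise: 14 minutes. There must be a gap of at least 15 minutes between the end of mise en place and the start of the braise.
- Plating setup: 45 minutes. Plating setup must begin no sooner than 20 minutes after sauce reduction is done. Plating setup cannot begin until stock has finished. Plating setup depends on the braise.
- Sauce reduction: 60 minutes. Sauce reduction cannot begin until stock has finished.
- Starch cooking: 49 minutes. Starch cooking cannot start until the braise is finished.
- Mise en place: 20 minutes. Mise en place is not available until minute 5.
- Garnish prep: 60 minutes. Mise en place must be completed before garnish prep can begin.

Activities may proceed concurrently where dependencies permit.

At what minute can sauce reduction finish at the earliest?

After its own release at minute 5, mise en place can start at minute 5 and finishes at minute 25.
After mise en place (finishes minute 25), stock can start at minute 25 and finishes at minute 70.
After stock (finishes minute 70), sauce reduction can start at minute 70 and finishes at minute 130.

130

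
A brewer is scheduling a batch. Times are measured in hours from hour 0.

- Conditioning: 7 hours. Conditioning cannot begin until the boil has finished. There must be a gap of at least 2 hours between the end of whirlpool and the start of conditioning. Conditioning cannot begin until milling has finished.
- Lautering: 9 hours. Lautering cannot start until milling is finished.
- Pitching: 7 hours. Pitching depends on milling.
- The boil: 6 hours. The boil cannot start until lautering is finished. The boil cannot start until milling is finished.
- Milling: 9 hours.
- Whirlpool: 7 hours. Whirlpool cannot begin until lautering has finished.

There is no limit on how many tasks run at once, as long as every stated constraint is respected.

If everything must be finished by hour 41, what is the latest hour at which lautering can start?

Nothing follows conditioning; the deadline of hour 41 is its only limit. It must start by 41 − 7 = hour 34.
Since conditioning (must start by hour 34) depends on it, the boil must finish by hour 34. Backing off its 6-hour duration gives a latest start of hour 28.
Whirlpool must finish before conditioning (must start by hour 34, minus 2-hour gap → hour 32). With a 7-hour duration, whirlpool must start by 32 − 7 = hour 25.
Lautering feeds the boil (must start by hour 28); whirlpool (must start by hour 25). Taking the minimum, lautering must finish by hour 25 and start by 25 − 9 = hour 16.

16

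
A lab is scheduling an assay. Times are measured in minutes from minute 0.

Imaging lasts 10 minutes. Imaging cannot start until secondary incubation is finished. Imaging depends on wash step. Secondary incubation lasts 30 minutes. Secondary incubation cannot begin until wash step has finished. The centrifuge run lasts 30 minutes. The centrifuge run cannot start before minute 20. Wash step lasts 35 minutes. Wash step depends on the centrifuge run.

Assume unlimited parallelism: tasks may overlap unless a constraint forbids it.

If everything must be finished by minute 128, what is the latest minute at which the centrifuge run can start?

23

To finish by minute 128, imaging (duration 10) must start no later than minute 118.
Since imaging (must start by minute 118) depends on it, secondary incubation must finish by minute 118. Backing off its 30-minute duration gives a latest start of minute 88.
For wash step: secondary incubation (must start by minute 88); imaging (must start by minute 118). The most restrictive is minute 88; with a 35-minute duration, wash step must start by minute 53.
The centrifuge run has to be done before wash step (must start by minute 53). That means finishing by minute 53, i.e. starting by 53 − 30 = minute 23.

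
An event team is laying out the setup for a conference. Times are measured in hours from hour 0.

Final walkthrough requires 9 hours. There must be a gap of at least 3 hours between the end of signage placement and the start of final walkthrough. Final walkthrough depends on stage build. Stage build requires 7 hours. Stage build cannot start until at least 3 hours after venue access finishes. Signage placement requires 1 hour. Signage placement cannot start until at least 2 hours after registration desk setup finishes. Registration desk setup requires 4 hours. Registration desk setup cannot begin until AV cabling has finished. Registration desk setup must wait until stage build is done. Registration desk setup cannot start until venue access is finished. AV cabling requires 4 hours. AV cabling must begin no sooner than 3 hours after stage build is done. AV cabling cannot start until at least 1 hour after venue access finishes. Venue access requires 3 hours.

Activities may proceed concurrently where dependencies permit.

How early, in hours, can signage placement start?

Venue access can start immediately at hour 0; it finishes at hour 3.
Stage build waits on venue access (finishes hour 3, plus 3-hour gap → hour 6), so it starts at hour 6 and finishes at 6 + 7 = hour 13.
For AV cabling: stage build (finishes hour 13, plus 3-hour gap → hour 16); venue access (finishes hour 3, plus 1-hour gap → hour 4). Taking the maximum gives a start of hour 16, and it finishes at 16 + 4 = hour 20.
Registration desk setup needs all of AV cabling (finishes hour 20); stage build (finishes hour 13); venue access (finishes hour 3). That puts its earliest start at hour 20; it finishes at 20 + 4 = hour 24.
Signage placement waits on registration desk setup (finishes hour 24, plus 2-hour gap → hour 26), so the earliest it can start is hour 26.

26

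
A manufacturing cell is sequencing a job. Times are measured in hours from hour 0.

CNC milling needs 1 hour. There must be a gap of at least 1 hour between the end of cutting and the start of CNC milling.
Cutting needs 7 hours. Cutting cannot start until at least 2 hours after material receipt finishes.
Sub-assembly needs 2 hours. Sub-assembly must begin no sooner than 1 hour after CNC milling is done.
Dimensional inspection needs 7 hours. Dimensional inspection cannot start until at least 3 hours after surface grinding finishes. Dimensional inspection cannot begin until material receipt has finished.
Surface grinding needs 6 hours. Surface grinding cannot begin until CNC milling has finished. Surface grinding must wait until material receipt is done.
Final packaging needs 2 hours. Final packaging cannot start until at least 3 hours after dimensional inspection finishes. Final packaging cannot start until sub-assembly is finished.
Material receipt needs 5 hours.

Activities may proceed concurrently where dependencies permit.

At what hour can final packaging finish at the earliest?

Material receipt has no prerequisites, so it starts at hour 0 and finishes at hour 5.
After material receipt (finishes hour 5, plus 2-hour gap → hour 7), cutting can start at hour 7 and finishes at hour 14.
CNC milling waits on cutting (finishes hour 14, plus 1-hour gap → hour 15), so it starts at hour 15 and finishes at 15 + 1 = hour 16.
Sub-assembly cannot begin until CNC milling (finishes hour 16, plus 1-hour gap → hour 17). It runs from hour 17 to 17 + 2 = hour 19.
Surface grinding cannot start until CNC milling (finishes hour 16); material receipt (finishes hour 5). The controlling bound is hour 16, so surface grinding finishes at 16 + 6 = hour 22.
Dimensional inspection cannot start until surface grinding (finishes hour 22, plus 3-hour gap → hour 25); material receipt (finishes hour 5). The controlling bound is hour 25, so dimensional inspection finishes at 25 + 7 = hour 32.
For final packaging: dimensional inspection (finishes hour 32, plus 3-hour gap → hour 35); sub-assembly (finishes hour 19). Taking the maximum gives a start of hour 35, and it finishes at 35 + 2 = hour 37.

37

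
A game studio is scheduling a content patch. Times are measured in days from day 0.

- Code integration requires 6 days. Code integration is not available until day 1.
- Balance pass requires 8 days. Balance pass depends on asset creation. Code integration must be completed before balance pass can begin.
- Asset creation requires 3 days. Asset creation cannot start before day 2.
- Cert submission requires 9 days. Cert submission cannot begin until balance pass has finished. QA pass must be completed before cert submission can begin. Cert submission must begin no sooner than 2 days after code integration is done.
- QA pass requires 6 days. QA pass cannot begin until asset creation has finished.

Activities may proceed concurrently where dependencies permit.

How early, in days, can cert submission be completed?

Code integration waits on its own release at day 1, so it starts at day 1 and finishes at 1 + 6 = day 7.
Asset creation cannot begin until its own release at day 2. It runs from day 2 to 2 + 3 = day 5.
QA pass cannot begin until asset creation (finishes day 5). It runs from day 5 to 5 + 6 = day 11.
For balance pass: asset creation (finishes day 5); code integration (finishes day 7). Taking the maximum gives a start of day 7, and it finishes at 7 + 8 = day 15.
Cert submission needs all of balance pass (finishes day 15); QA pass (finishes day 11); code integration (finishes day 7, plus 2-day gap → day 9). That puts its earliest start at day 15; it finishes at 15 + 9 = day 24.

24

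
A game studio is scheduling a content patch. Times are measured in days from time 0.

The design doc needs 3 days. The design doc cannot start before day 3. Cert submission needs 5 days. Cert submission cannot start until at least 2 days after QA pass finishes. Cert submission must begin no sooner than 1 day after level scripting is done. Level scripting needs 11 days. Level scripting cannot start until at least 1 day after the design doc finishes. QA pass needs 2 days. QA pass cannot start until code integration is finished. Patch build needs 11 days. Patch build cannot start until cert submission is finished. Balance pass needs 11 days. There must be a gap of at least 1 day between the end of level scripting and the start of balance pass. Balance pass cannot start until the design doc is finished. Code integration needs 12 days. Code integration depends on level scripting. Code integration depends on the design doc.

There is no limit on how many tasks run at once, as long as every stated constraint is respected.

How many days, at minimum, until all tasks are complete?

50

The design doc cannot begin until its own release at day 3. It runs from day 3 to 3 + 3 = day 6.
Level scripting cannot begin until the design doc (finishes day 6, plus 1-day gap → day 7). It runs from day 7 to 7 + 11 = day 18.
Balance pass has to wait for level scripting (finishes day 18, plus 1-day gap → day 19); the design doc (finishes day 6). The latest of these is day 19, so balance pass runs day 19 to 19 + 11 = day 30.
For code integration: level scripting (finishes day 18); the design doc (finishes day 6). Taking the maximum gives a start of day 18, and it finishes at 18 + 12 = day 30.
QA pass cannot begin until code integration (finishes day 30). It runs from day 30 to 30 + 2 = day 32.
Cert submission needs all of QA pass (finishes day 32, plus 2-day gap → day 34); level scripting (finishes day 18, plus 1-day gap → day 19). That puts its earliest start at day 34; it finishes at 34 + 5 = day 39.
After cert submission (finishes day 39), patch build can start at day 39 and finishes at day 50.
All tasks are finished once the last one completes. Finish times: The design doc at 6, Level scripting at 18, Code integration at 30, Balance pass at 30, QA pass at 32, Cert submission at 39, Patch build at 50. The latest is day 50.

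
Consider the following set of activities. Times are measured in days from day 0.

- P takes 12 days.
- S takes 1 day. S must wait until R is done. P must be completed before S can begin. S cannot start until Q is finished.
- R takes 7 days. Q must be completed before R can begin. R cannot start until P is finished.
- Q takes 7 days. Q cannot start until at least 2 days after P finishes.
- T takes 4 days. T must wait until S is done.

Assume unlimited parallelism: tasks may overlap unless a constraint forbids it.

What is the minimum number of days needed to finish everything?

P has no prerequisites, so it starts at day 0 and finishes at day 12.
After P (finishes day 12, plus 2-day gap → day 14), Q can start at day 14 and finishes at day 21.
R cannot start until Q (finishes day 21); P (finishes day 12). The controlling bound is day 21, so R finishes at 21 + 7 = day 28.
S has to wait for R (finishes day 28); P (finishes day 12); Q (finishes day 21). The latest of these is day 28, so S runs day 28 to 28 + 1 = day 29.
After S (finishes day 29), T can start at day 29 and finishes at day 33.
All tasks are finished once the last one completes. Finish times: P at 12, Q at 21, R at 28, S at 29, T at 33. The latest is day 33.

33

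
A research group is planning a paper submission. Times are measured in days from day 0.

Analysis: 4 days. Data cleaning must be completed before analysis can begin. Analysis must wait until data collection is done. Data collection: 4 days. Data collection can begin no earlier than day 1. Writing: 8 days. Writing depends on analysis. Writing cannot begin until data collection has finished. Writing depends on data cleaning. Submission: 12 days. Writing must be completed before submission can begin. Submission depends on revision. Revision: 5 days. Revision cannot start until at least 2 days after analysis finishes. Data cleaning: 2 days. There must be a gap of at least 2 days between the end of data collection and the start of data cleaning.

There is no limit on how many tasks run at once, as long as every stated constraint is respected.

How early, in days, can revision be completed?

20

Data collection cannot begin until its own release at day 1. It runs from day 1 to 1 + 4 = day 5.
After data collection (finishes day 5, plus 2-day gap → day 7), data cleaning can start at day 7 and finishes at day 9.
Analysis has to wait for data cleaning (finishes day 9); data collection (finishes day 5). The latest of these is day 9, so analysis runs day 9 to 9 + 4 = day 13.
Revision waits on analysis (finishes day 13, plus 2-day gap → day 15), so it starts at day 15 and finishes at 15 + 5 = day 20.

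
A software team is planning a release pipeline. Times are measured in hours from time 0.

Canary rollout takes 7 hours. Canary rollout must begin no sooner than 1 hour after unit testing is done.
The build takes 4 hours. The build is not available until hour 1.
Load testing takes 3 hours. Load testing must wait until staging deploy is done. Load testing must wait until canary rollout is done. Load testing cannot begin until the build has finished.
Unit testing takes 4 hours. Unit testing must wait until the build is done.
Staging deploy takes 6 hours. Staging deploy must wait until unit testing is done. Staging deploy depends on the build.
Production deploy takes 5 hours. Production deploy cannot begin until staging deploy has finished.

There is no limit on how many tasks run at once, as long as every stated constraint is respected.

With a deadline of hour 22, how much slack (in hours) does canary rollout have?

The build cannot begin until its own release at hour 1. It runs from hour 1 to 1 + 4 = hour 5.
After the build (finishes hour 5), unit testing can start at hour 5 and finishes at hour 9.
After unit testing (finishes hour 9, plus 1-hour gap → hour 10), canary rollout can start at hour 10 and finishes at hour 17.

Working backward from the deadline:
Load testing must finish by hour 22; it takes 3 hours, so it must start by 22 − 3 = hour 19.
Canary rollout must finish before load testing (must start by hour 19). With a 7-hour duration, canary rollout must start by 19 − 7 = hour 12.
So canary rollout can start as early as hour 10 and as late as hour 12, giving 12 − 10 = 2 hours of slack.

2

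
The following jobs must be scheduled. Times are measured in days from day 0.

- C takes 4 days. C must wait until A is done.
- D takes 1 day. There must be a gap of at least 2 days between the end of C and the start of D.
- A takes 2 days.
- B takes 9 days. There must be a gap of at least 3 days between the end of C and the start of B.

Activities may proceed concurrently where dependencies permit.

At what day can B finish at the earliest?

A has no prerequisites, so it starts at day 0 and finishes at day 2.
C cannot begin until A (finishes day 2). It runs from day 2 to 2 + 4 = day 6.
B waits on C (finishes day 6, plus 3-day gap → day 9), so it starts at day 9 and finishes at 9 + 9 = day 18.

18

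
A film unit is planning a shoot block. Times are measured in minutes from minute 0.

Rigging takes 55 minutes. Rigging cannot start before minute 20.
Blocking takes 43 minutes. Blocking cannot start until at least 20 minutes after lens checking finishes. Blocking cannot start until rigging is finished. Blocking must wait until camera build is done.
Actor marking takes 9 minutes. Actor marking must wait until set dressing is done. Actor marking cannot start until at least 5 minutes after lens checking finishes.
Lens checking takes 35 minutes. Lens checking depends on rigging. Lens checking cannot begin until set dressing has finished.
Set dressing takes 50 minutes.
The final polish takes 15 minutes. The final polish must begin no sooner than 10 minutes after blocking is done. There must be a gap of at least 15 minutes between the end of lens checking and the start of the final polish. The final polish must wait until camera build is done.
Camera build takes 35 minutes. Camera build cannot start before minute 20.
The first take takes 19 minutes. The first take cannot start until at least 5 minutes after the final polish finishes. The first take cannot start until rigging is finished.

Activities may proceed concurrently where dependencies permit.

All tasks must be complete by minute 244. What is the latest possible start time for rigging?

42

The first take must finish by minute 244; it takes 19 minutes, so it must start by 244 − 19 = minute 225.
Since the first take (must start by minute 225, minus 5-minute gap → minute 220) depends on it, the final polish must finish by minute 220. Backing off its 15-minute duration gives a latest start of minute 205.
Blocking feeds into the final polish (must start by minute 205, minus 10-minute gap → minute 195); so blocking must finish by minute 195 and therefore start by minute 152.
Actor marking has no dependents, so it just needs to finish by minute 244. Starting by 244 − 9 = minute 235 achieves that.
Lens checking must finish in time for blocking (must start by minute 152, minus 20-minute gap → minute 132); actor marking (must start by minute 235, minus 5-minute gap → minute 230); the final polish (must start by minute 205, minus 15-minute gap → minute 190). The tightest is minute 132, so lens checking must start by 132 − 35 = minute 97.
Rigging has several dependents: lens checking (must start by minute 97); blocking (must start by minute 152); the first take (must start by minute 225). The earliest of those limits is minute 97, so rigging must start by 97 − 55 = minute 42.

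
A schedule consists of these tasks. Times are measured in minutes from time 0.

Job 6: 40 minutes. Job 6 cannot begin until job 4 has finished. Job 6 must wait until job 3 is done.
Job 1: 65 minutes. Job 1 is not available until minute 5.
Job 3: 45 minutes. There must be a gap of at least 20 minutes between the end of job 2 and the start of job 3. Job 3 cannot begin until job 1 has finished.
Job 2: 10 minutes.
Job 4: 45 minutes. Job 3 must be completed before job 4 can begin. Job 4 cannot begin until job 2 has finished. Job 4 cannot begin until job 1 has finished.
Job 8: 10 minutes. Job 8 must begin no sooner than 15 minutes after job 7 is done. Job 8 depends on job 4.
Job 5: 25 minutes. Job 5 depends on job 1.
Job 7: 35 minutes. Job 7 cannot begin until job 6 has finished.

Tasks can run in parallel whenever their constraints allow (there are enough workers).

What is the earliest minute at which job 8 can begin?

Job 2 has no prerequisites, so it starts at minute 0 and finishes at minute 10.
After its own release at minute 5, job 1 can start at minute 5 and finishes at minute 70.
Job 3 has to wait for job 2 (finishes minute 10, plus 20-minute gap → minute 30); job 1 (finishes minute 70). The latest of these is minute 70, so job 3 runs minute 70 to 70 + 45 = minute 115.
Job 4 has to wait for job 3 (finishes minute 115); job 2 (finishes minute 10); job 1 (finishes minute 70). The latest of these is minute 115, so job 4 runs minute 115 to 115 + 45 = minute 160.
Job 6 cannot start until job 4 (finishes minute 160); job 3 (finishes minute 115). The controlling bound is minute 160, so job 6 finishes at 160 + 40 = minute 200.
Job 7 waits on job 6 (finishes minute 200), so it starts at minute 200 and finishes at 200 + 35 = minute 235.
Job 8 waits on job 7 (finishes minute 235, plus 15-minute gap → minute 250); job 4 (finishes minute 160). The latest of these is minute 250, which is the earliest job 8 can start.

250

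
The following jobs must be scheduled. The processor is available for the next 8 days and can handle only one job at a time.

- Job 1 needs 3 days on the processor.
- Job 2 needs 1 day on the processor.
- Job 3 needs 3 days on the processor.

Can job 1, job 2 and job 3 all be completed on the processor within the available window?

Running back to back, the jobs need 3 + 1 + 3 = 7 days on the processor.
Since 7 ≤ 8, they fit within the window.

Yes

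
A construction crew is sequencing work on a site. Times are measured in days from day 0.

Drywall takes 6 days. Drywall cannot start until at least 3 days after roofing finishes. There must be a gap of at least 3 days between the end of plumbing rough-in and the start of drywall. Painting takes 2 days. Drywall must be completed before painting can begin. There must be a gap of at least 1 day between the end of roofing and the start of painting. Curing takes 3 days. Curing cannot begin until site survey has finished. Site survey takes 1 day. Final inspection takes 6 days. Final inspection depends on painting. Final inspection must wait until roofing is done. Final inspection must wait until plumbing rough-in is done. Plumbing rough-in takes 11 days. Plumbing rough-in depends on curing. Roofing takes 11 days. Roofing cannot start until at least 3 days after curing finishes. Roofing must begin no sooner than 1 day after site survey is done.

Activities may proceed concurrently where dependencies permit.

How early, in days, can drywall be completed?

27

Site survey has no prerequisites, so it starts at day 0 and finishes at day 1.
After site survey (finishes day 1), curing can start at day 1 and finishes at day 4.
After curing (finishes day 4), plumbing rough-in can start at day 4 and finishes at day 15.
Roofing cannot start until curing (finishes day 4, plus 3-day gap → day 7); site survey (finishes day 1, plus 1-day gap → day 2). The controlling bound is day 7, so roofing finishes at 7 + 11 = day 18.
For drywall: roofing (finishes day 18, plus 3-day gap → day 21); plumbing rough-in (finishes day 15, plus 3-day gap → day 18). Taking the maximum gives a start of day 21, and it finishes at 21 + 6 = day 27.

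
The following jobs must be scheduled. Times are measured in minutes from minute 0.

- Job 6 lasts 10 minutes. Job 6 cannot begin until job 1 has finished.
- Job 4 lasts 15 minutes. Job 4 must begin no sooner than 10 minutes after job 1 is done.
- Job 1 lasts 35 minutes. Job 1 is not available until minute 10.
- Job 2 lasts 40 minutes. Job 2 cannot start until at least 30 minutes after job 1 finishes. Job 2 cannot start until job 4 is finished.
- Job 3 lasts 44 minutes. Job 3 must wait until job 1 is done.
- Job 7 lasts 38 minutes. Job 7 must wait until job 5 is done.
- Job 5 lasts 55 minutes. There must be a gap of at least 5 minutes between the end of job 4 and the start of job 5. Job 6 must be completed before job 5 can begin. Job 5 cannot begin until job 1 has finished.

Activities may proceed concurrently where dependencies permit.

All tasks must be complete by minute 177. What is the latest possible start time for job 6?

74

Job 7 must finish by minute 177; it takes 38 minutes, so it must start by 177 − 38 = minute 139.
Since job 7 (must start by minute 139) depends on it, job 5 must finish by minute 139. Backing off its 55-minute duration gives a latest start of minute 84.
Since job 5 (must start by minute 84) depends on it, job 6 must finish by minute 84. Backing off its 10-minute duration gives a latest start of minute 74.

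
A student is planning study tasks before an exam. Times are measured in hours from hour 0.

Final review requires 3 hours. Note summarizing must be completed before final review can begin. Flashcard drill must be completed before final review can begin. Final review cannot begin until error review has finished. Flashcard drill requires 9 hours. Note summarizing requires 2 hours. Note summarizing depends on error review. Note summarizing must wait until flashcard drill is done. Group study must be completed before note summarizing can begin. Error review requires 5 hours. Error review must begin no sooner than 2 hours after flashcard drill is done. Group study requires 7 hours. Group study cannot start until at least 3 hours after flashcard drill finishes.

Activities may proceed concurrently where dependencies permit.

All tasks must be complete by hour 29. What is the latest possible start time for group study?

Final review has no dependents, so it just needs to finish by hour 29. Starting by 29 − 3 = hour 26 achieves that.
Note summarizing must finish before final review (must start by hour 26). With a 2-hour duration, note summarizing must start by 26 − 2 = hour 24.
Since note summarizing (must start by hour 24) depends on it, group study must finish by hour 24. Backing off its 7-hour duration gives a latest start of hour 17.

17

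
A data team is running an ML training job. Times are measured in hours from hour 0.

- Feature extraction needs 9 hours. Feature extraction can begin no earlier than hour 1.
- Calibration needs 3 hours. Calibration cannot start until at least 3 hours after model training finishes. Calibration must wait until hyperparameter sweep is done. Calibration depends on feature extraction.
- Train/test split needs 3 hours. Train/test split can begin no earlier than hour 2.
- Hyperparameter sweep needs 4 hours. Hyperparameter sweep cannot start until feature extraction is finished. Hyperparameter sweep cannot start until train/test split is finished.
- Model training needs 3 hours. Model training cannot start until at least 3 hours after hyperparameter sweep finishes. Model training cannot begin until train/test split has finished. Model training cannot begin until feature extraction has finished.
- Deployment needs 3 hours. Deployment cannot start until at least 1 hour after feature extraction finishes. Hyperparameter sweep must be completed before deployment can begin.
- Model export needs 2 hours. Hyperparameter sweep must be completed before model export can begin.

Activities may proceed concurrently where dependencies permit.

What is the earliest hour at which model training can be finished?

After its own release at hour 2, train/test split can start at hour 2 and finishes at hour 5.
After its own release at hour 1, feature extraction can start at hour 1 and finishes at hour 10.
For hyperparameter sweep: feature extraction (finishes hour 10); train/test split (finishes hour 5). Taking the maximum gives a start of hour 10, and it finishes at 10 + 4 = hour 14.
Model training needs all of hyperparameter sweep (finishes hour 14, plus 3-hour gap → hour 17); train/test split (finishes hour 5); feature extraction (finishes hour 10). That puts its earliest start at hour 17; it finishes at 17 + 3 = hour 20.

20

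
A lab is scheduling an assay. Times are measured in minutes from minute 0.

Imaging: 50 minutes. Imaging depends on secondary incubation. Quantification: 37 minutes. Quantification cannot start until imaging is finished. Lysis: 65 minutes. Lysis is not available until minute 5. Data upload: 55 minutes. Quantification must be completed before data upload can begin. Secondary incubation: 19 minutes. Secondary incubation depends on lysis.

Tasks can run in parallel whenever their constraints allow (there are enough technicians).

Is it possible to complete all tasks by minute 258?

Yes

Lysis waits on its own release at minute 5, so it starts at minute 5 and finishes at 5 + 65 = minute 70.
Secondary incubation waits on lysis (finishes minute 70), so it starts at minute 70 and finishes at 70 + 19 = minute 89.
After secondary incubation (finishes minute 89), imaging can start at minute 89 and finishes at minute 139.
After imaging (finishes minute 139), quantification can start at minute 139 and finishes at minute 176.
After quantification (finishes minute 176), data upload can start at minute 176 and finishes at minute 231.
Every task is finished by minute 231, which is no later than the deadline of 258, so the schedule is feasible.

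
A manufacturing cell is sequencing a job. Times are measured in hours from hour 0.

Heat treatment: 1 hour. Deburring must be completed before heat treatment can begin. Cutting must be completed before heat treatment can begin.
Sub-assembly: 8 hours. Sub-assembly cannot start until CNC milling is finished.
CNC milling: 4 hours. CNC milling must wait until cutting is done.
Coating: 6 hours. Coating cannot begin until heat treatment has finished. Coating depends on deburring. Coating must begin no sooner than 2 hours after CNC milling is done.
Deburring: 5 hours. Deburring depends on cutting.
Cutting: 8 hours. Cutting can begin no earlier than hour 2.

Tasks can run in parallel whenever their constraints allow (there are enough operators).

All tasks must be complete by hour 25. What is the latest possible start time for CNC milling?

13

Coating has no dependents, so it just needs to finish by hour 25. Starting by 25 − 6 = hour 19 achieves that.
Sub-assembly must finish by hour 25; it takes 8 hours, so it must start by 25 − 8 = hour 17.
CNC milling feeds coating (must start by hour 19, minus 2-hour gap → hour 17); sub-assembly (must start by hour 17). Taking the minimum, CNC milling must finish by hour 17 and start by 17 − 4 = hour 13.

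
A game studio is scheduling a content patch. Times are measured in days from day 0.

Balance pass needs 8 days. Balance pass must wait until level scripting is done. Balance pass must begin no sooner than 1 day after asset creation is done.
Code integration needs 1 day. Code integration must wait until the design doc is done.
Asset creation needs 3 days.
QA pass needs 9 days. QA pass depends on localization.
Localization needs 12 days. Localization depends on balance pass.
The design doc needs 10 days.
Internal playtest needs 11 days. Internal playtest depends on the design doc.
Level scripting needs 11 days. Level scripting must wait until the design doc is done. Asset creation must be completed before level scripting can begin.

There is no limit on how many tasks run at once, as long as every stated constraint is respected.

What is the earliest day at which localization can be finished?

41

Asset creation can start immediately at day 0; it finishes at day 3.
The design doc has no prerequisites, so it starts at day 0 and finishes at day 10.
For level scripting: the design doc (finishes day 10); asset creation (finishes day 3). Taking the maximum gives a start of day 10, and it finishes at 10 + 11 = day 21.
Balance pass needs all of level scripting (finishes day 21); asset creation (finishes day 3, plus 1-day gap → day 4). That puts its earliest start at day 21; it finishes at 21 + 8 = day 29.
After balance pass (finishes day 29), localization can start at day 29 and finishes at day 41.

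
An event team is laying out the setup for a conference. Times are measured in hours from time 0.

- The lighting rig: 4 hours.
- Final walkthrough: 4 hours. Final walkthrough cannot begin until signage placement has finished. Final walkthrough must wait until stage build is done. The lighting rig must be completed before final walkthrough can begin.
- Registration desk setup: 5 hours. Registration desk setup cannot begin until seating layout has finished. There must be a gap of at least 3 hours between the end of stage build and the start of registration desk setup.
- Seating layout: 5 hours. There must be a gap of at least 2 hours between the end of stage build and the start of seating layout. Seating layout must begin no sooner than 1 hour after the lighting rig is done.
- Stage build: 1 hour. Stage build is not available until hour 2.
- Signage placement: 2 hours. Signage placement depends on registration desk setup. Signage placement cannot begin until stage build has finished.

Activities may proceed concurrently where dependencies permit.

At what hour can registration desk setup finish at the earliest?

The lighting rig has no prerequisites, so it starts at hour 0 and finishes at hour 4.
Stage build cannot begin until its own release at hour 2. It runs from hour 2 to 2 + 1 = hour 3.
For seating layout: stage build (finishes hour 3, plus 2-hour gap → hour 5); the lighting rig (finishes hour 4, plus 1-hour gap → hour 5). Taking the maximum gives a start of hour 5, and it finishes at 5 + 5 = hour 10.
Registration desk setup cannot start until seating layout (finishes hour 10); stage build (finishes hour 3, plus 3-hour gap → hour 6). The controlling bound is hour 10, so registration desk setup finishes at 10 + 5 = hour 15.

15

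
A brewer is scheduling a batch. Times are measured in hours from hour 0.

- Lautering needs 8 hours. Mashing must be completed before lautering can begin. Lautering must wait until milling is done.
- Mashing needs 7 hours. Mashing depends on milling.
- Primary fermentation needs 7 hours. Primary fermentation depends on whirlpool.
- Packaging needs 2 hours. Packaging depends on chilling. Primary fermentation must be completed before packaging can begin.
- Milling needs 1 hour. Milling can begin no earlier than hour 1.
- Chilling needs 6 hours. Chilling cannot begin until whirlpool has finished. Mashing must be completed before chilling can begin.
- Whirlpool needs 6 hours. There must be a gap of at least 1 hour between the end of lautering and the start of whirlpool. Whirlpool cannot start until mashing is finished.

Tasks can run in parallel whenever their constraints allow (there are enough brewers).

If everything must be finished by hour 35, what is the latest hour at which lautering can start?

11

Nothing follows packaging; the deadline of hour 35 is its only limit. It must start by 35 − 2 = hour 33.
Chilling has to be done before packaging (must start by hour 33). That means finishing by hour 33, i.e. starting by 33 − 6 = hour 27.
Primary fermentation must finish before packaging (must start by hour 33). With a 7-hour duration, primary fermentation must start by 33 − 7 = hour 26.
Whirlpool feeds chilling (must start by hour 27); primary fermentation (must start by hour 26). Taking the minimum, whirlpool must finish by hour 26 and start by 26 − 6 = hour 20.
Lautering has to be done before whirlpool (must start by hour 20, minus 1-hour gap → hour 19). That means finishing by hour 19, i.e. starting by 19 − 8 = hour 11.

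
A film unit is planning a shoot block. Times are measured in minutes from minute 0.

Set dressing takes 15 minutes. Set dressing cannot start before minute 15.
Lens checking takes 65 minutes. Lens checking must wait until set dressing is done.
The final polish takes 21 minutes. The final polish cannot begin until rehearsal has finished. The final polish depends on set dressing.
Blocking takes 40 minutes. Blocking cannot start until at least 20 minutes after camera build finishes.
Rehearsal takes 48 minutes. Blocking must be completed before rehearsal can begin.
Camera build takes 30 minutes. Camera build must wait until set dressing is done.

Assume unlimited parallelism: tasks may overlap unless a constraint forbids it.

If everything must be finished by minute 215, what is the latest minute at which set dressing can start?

To finish by minute 215, the final polish (duration 21) must start no later than minute 194.
Rehearsal has to be done before the final polish (must start by minute 194). That means finishing by minute 194, i.e. starting by 194 − 48 = minute 146.
Blocking must finish before rehearsal (must start by minute 146). With a 40-minute duration, blocking must start by 146 − 40 = minute 106.
Camera build must finish before blocking (must start by minute 106, minus 20-minute gap → minute 86). With a 30-minute duration, camera build must start by 86 − 30 = minute 56.
Lens checking has no dependents, so it just needs to finish by minute 215. Starting by 215 − 65 = minute 150 achieves that.
Set dressing feeds camera build (must start by minute 56); lens checking (must start by minute 150); the final polish (must start by minute 194). Taking the minimum, set dressing must finish by minute 56 and start by 56 − 15 = minute 41.

41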